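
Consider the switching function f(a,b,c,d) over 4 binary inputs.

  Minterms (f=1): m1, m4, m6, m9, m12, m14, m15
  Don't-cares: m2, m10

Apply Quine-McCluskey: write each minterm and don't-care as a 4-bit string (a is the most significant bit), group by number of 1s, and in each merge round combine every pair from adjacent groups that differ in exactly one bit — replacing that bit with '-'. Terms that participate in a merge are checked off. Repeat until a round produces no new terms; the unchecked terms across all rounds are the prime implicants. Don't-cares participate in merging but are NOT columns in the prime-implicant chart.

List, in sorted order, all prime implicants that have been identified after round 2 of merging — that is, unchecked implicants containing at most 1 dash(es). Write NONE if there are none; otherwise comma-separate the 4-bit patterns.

-001, 111-

size-2^0 implicants → 0001(✓)  0010(✓)  0100(✓)  0110(✓)  1001(✓)  1010(✓)  1100(✓)  1110(✓)  1111(✓)
size-2^1 implicants → -001  -010(✓)  -100(✓)  -110(✓)  0-10(✓)  01-0(✓)  1-10(✓)  11-0(✓)  111-
size-2^2 implicants → --10  -1-0
Unchecked terms (primes): --10, -001, -1-0, 111-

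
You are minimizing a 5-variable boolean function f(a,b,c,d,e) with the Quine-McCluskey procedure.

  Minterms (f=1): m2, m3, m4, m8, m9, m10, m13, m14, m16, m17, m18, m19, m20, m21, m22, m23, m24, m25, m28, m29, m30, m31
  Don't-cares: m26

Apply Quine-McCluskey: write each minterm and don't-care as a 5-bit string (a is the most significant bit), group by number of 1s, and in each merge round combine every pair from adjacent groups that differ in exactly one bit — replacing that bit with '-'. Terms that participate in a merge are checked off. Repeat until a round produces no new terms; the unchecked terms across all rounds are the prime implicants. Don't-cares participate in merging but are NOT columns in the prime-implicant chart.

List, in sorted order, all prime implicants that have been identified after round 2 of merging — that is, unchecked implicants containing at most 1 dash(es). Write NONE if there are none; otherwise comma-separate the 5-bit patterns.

-0100

Round 0: 00010✓ 00011✓ 00100✓ 01000✓ 01001✓ 01010✓ 01101✓ 01110✓ 10000✓ 10001✓ 10010✓ 10011✓ 10100✓ 10101✓ 10110✓ 10111✓ 11000✓ 11001✓ 11010✓ 11100✓ 11101✓ 11110✓ 11111✓
Round 1: -0010✓ -0011✓ -0100 -1000✓ -1001✓ -1010✓ -1101✓ -1110✓ 0-010✓ 0001-✓ 01-01✓ 01-10✓ 010-0✓ 0100-✓ 1-000✓ 1-001✓ 1-010✓ 1-100✓ 1-101✓ 1-110✓ 1-111✓ 10-00✓ 10-01✓ 10-10✓ 10-11✓ 100-0✓ 100-1✓ 1000-✓ 1001-✓ 101-0✓ 101-1✓ 1010-✓ 1011-✓ 11-00✓ 11-01✓ 11-10✓ 110-0✓ 1100-✓ 111-0✓ 111-1✓ 1110-✓ 1111-✓
Round 2: --010 -001- -1-01 -1-10 -10-0 -100- 1--00✓ 1--01✓ 1--10✓ 1-0-0✓ 1-00-✓ 1-1-0✓ 1-1-1✓ 1-10-✓ 1-11-✓ 10--0✓ 10--1✓ 10-0-✓ 10-1-✓ 100--✓ 101--✓ 11--0✓ 11-0-✓ 111--✓
Round 3: 1---0 1--0- 1-1-- 10---
PIs = {--010, -001-, -0100, -1-01, -1-10, -10-0, -100-, 1---0, 1--0-, 1-1--, 10---}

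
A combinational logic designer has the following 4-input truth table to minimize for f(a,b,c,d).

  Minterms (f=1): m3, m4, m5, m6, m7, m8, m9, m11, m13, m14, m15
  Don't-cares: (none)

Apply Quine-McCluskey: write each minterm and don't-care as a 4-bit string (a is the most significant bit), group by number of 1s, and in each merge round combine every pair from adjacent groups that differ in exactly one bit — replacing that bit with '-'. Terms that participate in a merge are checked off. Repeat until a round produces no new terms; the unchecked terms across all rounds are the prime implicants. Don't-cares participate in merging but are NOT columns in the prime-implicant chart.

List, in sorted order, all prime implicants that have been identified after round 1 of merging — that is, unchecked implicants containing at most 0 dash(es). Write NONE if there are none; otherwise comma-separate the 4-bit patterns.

size-2^0 implicants → 0011(✓)  0100(✓)  0101(✓)  0110(✓)  0111(✓)  1000(✓)  1001(✓)  1011(✓)  1101(✓)  1110(✓)  1111(✓)
size-2^1 implicants → -011(✓)  -101(✓)  -110(✓)  -111(✓)  0-11(✓)  01-0(✓)  01-1(✓)  010-(✓)  011-(✓)  1-01(✓)  1-11(✓)  10-1(✓)  100-  11-1(✓)  111-(✓)
size-2^2 implicants → --11  -1-1  -11-  01--  1--1
Unchecked terms (primes): --11, -1-1, -11-, 01--, 1--1, 100-

NONE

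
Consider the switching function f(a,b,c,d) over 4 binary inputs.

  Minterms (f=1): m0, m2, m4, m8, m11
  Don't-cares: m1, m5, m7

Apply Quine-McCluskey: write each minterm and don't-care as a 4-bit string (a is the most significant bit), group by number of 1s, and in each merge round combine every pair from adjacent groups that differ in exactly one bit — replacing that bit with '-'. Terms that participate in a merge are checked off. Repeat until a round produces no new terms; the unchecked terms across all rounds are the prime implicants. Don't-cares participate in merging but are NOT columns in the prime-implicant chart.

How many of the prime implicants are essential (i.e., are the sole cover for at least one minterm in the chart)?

4

size-2^0 implicants → 0000(✓)  0001(✓)  0010(✓)  0100(✓)  0101(✓)  0111(✓)  1000(✓)  1011
size-2^1 implicants → -000  0-00(✓)  0-01(✓)  00-0  000-(✓)  01-1  010-(✓)
size-2^2 implicants → 0-0-
Unchecked terms (primes): -000, 0-0-, 00-0, 01-1, 1011
Minterm coverage:
  m0 ⊆ -000,0-0-,00-0
  m2 ⊆ 00-0 [E]
  m4 ⊆ 0-0- [E]
  m8 ⊆ -000 [E]
  m11 ⊆ 1011 [E]
E = {-000, 0-0-, 00-0, 1011}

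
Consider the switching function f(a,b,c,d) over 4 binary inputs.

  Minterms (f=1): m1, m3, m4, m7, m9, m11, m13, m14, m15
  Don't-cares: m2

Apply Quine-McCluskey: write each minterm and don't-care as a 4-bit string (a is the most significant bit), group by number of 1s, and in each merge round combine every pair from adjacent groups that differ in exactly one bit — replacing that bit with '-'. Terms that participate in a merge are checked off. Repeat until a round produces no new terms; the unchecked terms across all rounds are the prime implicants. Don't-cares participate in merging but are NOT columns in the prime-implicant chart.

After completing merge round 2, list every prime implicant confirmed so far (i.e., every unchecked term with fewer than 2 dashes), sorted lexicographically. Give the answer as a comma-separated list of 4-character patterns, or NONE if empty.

001-, 0100, 111-

size-2^0 implicants → 0001(✓)  0010(✓)  0011(✓)  0100  0111(✓)  1001(✓)  1011(✓)  1101(✓)  1110(✓)  1111(✓)
size-2^1 implicants → -001(✓)  -011(✓)  -111(✓)  0-11(✓)  00-1(✓)  001-  1-01(✓)  1-11(✓)  10-1(✓)  11-1(✓)  111-
size-2^2 implicants → --11  -0-1  1--1
Unchecked terms (primes): --11, -0-1, 001-, 0100, 1--1, 111-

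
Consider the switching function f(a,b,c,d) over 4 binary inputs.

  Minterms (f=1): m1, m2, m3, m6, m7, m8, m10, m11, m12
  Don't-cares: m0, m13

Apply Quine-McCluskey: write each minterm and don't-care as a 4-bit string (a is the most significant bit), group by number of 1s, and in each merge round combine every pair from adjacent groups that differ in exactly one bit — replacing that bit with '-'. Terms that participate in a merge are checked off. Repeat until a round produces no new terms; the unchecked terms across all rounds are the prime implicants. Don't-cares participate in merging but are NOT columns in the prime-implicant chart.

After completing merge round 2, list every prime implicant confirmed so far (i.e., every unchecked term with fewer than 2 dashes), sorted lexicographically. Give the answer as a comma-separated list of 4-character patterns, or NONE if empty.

1-00, 110-

size-2^0 implicants → 0000(✓)  0001(✓)  0010(✓)  0011(✓)  0110(✓)  0111(✓)  1000(✓)  1010(✓)  1011(✓)  1100(✓)  1101(✓)
size-2^1 implicants → -000(✓)  -010(✓)  -011(✓)  0-10(✓)  0-11(✓)  00-0(✓)  00-1(✓)  000-(✓)  001-(✓)  011-(✓)  1-00  10-0(✓)  101-(✓)  110-
size-2^2 implicants → -0-0  -01-  0-1-  00--
Unchecked terms (primes): -0-0, -01-, 0-1-, 00--, 1-00, 110-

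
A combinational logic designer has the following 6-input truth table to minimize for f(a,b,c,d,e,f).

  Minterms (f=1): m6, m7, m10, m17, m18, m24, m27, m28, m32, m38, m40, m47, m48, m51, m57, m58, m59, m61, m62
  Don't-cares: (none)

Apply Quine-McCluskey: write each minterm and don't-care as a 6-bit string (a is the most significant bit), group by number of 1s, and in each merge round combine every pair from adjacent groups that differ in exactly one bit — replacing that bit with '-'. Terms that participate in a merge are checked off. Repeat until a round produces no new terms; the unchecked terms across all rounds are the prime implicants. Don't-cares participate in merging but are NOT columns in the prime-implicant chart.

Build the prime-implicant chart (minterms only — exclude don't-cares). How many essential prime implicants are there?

13

[col 0] 000110*, 000111*, 001010, 010001, 010010, 011000*, 011011*, 011100*, 100000*, 100110*, 101000*, 101111, 110000*, 110011*, 111001*, 111010*, 111011*, 111101*, 111110*
[col 1] -00110, -11011, 00011-, 011-00, 1-0000, 10-000, 11-011, 111-01, 111-10, 1110-1, 11101-
Prime implicants: -00110, -11011, 00011-, 001010, 010001, 010010, 011-00, 1-0000, 10-000, 101111, 11-011, 111-01, 111-10, 1110-1, 11101-
PI chart (minterm → PIs covering it):
  6 | -00110,00011-
  7 | 00011-  (sole → essential)
  10 | 001010  (sole → essential)
  17 | 010001  (sole → essential)
  18 | 010010  (sole → essential)
  24 | 011-00  (sole → essential)
  27 | -11011  (sole → essential)
  28 | 011-00  (sole → essential)
  32 | 1-0000,10-000
  38 | -00110  (sole → essential)
  40 | 10-000  (sole → essential)
  47 | 101111  (sole → essential)
  48 | 1-0000  (sole → essential)
  51 | 11-011  (sole → essential)
  57 | 111-01,1110-1
  58 | 111-10,11101-
  59 | -11011,11-011,1110-1,11101-
  61 | 111-01  (sole → essential)
  62 | 111-10  (sole → essential)
Essential prime implicants: -00110, -11011, 00011-, 001010, 010001, 010010, 011-00, 1-0000, 10-000, 101111, 11-011, 111-01, 111-10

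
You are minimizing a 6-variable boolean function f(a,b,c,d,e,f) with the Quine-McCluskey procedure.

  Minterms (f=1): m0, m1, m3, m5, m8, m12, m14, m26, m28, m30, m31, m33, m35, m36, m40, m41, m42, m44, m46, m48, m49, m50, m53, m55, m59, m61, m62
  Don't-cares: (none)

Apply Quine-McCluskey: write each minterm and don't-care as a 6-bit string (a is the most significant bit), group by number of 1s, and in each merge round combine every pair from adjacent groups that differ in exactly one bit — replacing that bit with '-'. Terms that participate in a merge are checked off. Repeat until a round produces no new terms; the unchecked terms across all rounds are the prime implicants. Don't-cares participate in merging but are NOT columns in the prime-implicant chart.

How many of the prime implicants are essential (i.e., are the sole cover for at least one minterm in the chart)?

12

size-2^0 implicants → 000000(✓)  000001(✓)  000011(✓)  000101(✓)  001000(✓)  001100(✓)  001110(✓)  011010(✓)  011100(✓)  011110(✓)  011111(✓)  100001(✓)  100011(✓)  100100(✓)  101000(✓)  101001(✓)  101010(✓)  101100(✓)  101110(✓)  110000(✓)  110001(✓)  110010(✓)  110101(✓)  110111(✓)  111011  111101(✓)  111110(✓)
size-2^1 implicants → -00001(✓)  -00011(✓)  -01000(✓)  -01100(✓)  -01110(✓)  -11110(✓)  0-1100(✓)  0-1110(✓)  00-000  000-01  0000-1(✓)  00000-  001-00(✓)  0011-0(✓)  011-10  0111-0(✓)  01111-  1-0001  1-1110(✓)  10-001  10-100  1000-1(✓)  101-00(✓)  101-10(✓)  1010-0(✓)  10100-  1011-0(✓)  11-101  110-01  1100-0  11000-  1101-1
size-2^2 implicants → --1110  -000-1  -01-00  -011-0  0-11-0  101--0
Unchecked terms (primes): --1110, -000-1, -01-00, -011-0, 0-11-0, 00-000, 000-01, 00000-, 011-10, 01111-, 1-0001, 10-001, 10-100, 101--0, 10100-, 11-101, 110-01, 1100-0, 11000-, 1101-1, 111011
Minterm coverage:
  m0 ⊆ 00-000,00000-
  m1 ⊆ -000-1,000-01,00000-
  m3 ⊆ -000-1 [E]
  m5 ⊆ 000-01 [E]
  m8 ⊆ -01-00,00-000
  m12 ⊆ -01-00,-011-0,0-11-0
  m14 ⊆ --1110,-011-0,0-11-0
  m26 ⊆ 011-10 [E]
  m28 ⊆ 0-11-0 [E]
  m30 ⊆ --1110,0-11-0,011-10,01111-
  m31 ⊆ 01111- [E]
  m33 ⊆ -000-1,1-0001,10-001
  m35 ⊆ -000-1 [E]
  m36 ⊆ 10-100 [E]
  m40 ⊆ -01-00,101--0,10100-
  m41 ⊆ 10-001,10100-
  m42 ⊆ 101--0 [E]
  m44 ⊆ -01-00,-011-0,10-100,101--0
  m46 ⊆ --1110,-011-0,101--0
  m48 ⊆ 1100-0,11000-
  m49 ⊆ 1-0001,110-01,11000-
  m50 ⊆ 1100-0 [E]
  m53 ⊆ 11-101,110-01,1101-1
  m55 ⊆ 1101-1 [E]
  m59 ⊆ 111011 [E]
  m61 ⊆ 11-101 [E]
  m62 ⊆ --1110 [E]
E = {--1110, -000-1, 0-11-0, 000-01, 011-10, 01111-, 10-100, 101--0, 11-101, 1100-0, 1101-1, 111011}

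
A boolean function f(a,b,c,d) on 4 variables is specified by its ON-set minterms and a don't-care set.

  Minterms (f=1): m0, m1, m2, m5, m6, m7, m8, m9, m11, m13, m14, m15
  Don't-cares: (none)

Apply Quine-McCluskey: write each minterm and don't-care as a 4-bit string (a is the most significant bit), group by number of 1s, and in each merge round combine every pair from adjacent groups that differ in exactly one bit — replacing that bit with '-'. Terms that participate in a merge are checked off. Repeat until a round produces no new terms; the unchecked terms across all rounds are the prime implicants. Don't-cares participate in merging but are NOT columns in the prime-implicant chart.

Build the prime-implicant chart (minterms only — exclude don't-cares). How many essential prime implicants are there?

3

Round 0: 0000✓ 0001✓ 0010✓ 0101✓ 0110✓ 0111✓ 1000✓ 1001✓ 1011✓ 1101✓ 1110✓ 1111✓
Round 1: -000✓ -001✓ -101✓ -110✓ -111✓ 0-01✓ 0-10 00-0 000-✓ 01-1✓ 011-✓ 1-01✓ 1-11✓ 10-1✓ 100-✓ 11-1✓ 111-✓
Round 2: --01 -00- -1-1 -11- 1--1
PIs = {--01, -00-, -1-1, -11-, 0-10, 00-0, 1--1}
Coverage chart:
  m0: -00-,00-0
  m1: --01,-00-
  m2: 0-10,00-0
  m5: --01,-1-1
  m6: -11-,0-10
  m7: -1-1,-11-
  m8: -00- ←essential
  m9: --01,-00-,1--1
  m11: 1--1 ←essential
  m13: --01,-1-1,1--1
  m14: -11- ←essential
  m15: -1-1,-11-,1--1
Essential: -00-, -11-, 1--1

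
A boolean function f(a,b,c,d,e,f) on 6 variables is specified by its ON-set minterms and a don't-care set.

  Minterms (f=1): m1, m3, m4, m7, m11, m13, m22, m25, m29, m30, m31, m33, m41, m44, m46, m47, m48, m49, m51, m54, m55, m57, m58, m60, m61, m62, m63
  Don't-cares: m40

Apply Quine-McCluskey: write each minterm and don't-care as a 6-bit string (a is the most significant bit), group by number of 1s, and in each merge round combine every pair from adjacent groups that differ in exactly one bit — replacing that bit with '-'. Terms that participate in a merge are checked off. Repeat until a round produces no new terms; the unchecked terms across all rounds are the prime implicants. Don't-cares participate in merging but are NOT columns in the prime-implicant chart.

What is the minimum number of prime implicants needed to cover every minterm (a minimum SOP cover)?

Round 0: 000001✓ 000011✓ 000100 000111✓ 001011✓ 001101✓ 010110✓ 011001✓ 011101✓ 011110✓ 011111✓ 100001✓ 101000✓ 101001✓ 101100✓ 101110✓ 101111✓ 110000✓ 110001✓ 110011✓ 110110✓ 110111✓ 111001✓ 111010✓ 111100✓ 111101✓ 111110✓ 111111✓
Round 1: -00001 -10110✓ -11001✓ -11101✓ -11110✓ -11111✓ 0-1101 00-011 000-11 0000-1 01-110✓ 011-01✓ 0111-1✓ 01111-✓ 1-0001✓ 1-1001✓ 1-1100✓ 1-1110✓ 1-1111✓ 10-001✓ 101-00 10100- 1011-0✓ 10111-✓ 11-001✓ 11-110✓ 11-111✓ 110-11 1100-1 11000- 11011-✓ 111-01✓ 111-10 1111-0✓ 1111-1✓ 11110-✓ 11111-✓
Round 2: -1-110 -11-01 -111-1 -1111- 1--001 1-11-0 1-111- 11-11- 1111--
PIs = {-00001, -1-110, -11-01, -111-1, -1111-, 0-1101, 00-011, 000-11, 0000-1, 000100, 1--001, 1-11-0, 1-111-, 101-00, 10100-, 11-11-, 110-11, 1100-1, 11000-, 111-10, 1111--}
Coverage chart:
  m1: -00001,0000-1
  m3: 00-011,000-11,0000-1
  m4: 000100 ←essential
  m7: 000-11 ←essential
  m11: 00-011 ←essential
  m13: 0-1101 ←essential
  m22: -1-110 ←essential
  m25: -11-01 ←essential
  m29: -11-01,-111-1,0-1101
  m30: -1-110,-1111-
  m31: -111-1,-1111-
  m33: -00001,1--001
  m41: 1--001,10100-
  m44: 1-11-0,101-00
  m46: 1-11-0,1-111-
  m47: 1-111- ←essential
  m48: 11000- ←essential
  m49: 1--001,1100-1,11000-
  m51: 110-11,1100-1
  m54: -1-110,11-11-
  m55: 11-11-,110-11
  m57: -11-01,1--001
  m58: 111-10 ←essential
  m60: 1-11-0,1111--
  m61: -11-01,-111-1,1111--
  m62: -1-110,-1111-,1-11-0,1-111-,11-11-,111-10,1111--
  m63: -111-1,-1111-,1-111-,11-11-,1111--
Essential: -1-110, -11-01, 0-1101, 00-011, 000-11, 000100, 1-111-, 11000-, 111-10
Petrick residual → -00001, -111-1, 1--001, 1-11-0, 110-11
Min cover (14 terms): b'c'd'e'f + bdef' + bce'f + bcdf + a'cde'f + a'b'd'ef + a'b'c'ef + a'b'c'de'f' + ad'e'f + acdf' + acde + abc'ef + abc'd'e' + abcef'

14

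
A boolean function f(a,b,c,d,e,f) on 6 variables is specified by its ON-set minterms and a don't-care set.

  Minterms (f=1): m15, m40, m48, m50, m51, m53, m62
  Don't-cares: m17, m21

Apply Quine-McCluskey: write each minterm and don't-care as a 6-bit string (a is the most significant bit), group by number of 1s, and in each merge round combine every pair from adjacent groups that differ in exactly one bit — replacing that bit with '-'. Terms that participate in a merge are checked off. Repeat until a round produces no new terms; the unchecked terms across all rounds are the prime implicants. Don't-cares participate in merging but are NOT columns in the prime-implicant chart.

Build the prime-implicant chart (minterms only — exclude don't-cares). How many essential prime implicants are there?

6

Round 0: 001111 010001✓ 010101✓ 101000 110000✓ 110010✓ 110011✓ 110101✓ 111110
Round 1: -10101 010-01 1100-0 11001-
PIs = {-10101, 001111, 010-01, 101000, 1100-0, 11001-, 111110}
Coverage chart:
  m15: 001111 ←essential
  m40: 101000 ←essential
  m48: 1100-0 ←essential
  m50: 1100-0,11001-
  m51: 11001- ←essential
  m53: -10101 ←essential
  m62: 111110 ←essential
Essential: -10101, 001111, 101000, 1100-0, 11001-, 111110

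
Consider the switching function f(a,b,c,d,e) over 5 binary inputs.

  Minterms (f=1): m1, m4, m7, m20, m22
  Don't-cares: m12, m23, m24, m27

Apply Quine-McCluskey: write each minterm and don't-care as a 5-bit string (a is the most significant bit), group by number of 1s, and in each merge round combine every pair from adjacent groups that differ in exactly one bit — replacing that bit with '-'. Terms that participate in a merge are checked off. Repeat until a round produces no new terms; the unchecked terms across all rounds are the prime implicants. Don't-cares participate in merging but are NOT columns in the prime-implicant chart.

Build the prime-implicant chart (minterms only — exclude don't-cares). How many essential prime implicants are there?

[col 0] 00001, 00100*, 00111*, 01100*, 10100*, 10110*, 10111*, 11000, 11011
[col 1] -0100, -0111, 0-100, 101-0, 1011-
Prime implicants: -0100, -0111, 0-100, 00001, 101-0, 1011-, 11000, 11011
PI chart (minterm → PIs covering it):
  1 | 00001  (sole → essential)
  4 | -0100,0-100
  7 | -0111  (sole → essential)
  20 | -0100,101-0
  22 | 101-0,1011-
Essential prime implicants: -0111, 00001

2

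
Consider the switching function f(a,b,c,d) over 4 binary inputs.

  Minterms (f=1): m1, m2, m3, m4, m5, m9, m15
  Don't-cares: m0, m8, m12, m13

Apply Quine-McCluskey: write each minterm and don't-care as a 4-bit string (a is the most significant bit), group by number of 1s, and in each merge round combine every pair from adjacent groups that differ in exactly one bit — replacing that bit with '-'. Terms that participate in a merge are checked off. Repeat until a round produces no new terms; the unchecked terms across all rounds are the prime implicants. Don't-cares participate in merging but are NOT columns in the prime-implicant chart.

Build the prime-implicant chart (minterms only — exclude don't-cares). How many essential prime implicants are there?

3

size-2^0 implicants → 0000(✓)  0001(✓)  0010(✓)  0011(✓)  0100(✓)  0101(✓)  1000(✓)  1001(✓)  1100(✓)  1101(✓)  1111(✓)
size-2^1 implicants → -000(✓)  -001(✓)  -100(✓)  -101(✓)  0-00(✓)  0-01(✓)  00-0(✓)  00-1(✓)  000-(✓)  001-(✓)  010-(✓)  1-00(✓)  1-01(✓)  100-(✓)  11-1  110-(✓)
size-2^2 implicants → --00(✓)  --01(✓)  -00-(✓)  -10-(✓)  0-0-(✓)  00--  1-0-(✓)
size-2^3 implicants → --0-
Unchecked terms (primes): --0-, 00--, 11-1
Minterm coverage:
  m1 ⊆ --0-,00--
  m2 ⊆ 00-- [E]
  m3 ⊆ 00-- [E]
  m4 ⊆ --0- [E]
  m5 ⊆ --0- [E]
  m9 ⊆ --0- [E]
  m15 ⊆ 11-1 [E]
E = {--0-, 00--, 11-1}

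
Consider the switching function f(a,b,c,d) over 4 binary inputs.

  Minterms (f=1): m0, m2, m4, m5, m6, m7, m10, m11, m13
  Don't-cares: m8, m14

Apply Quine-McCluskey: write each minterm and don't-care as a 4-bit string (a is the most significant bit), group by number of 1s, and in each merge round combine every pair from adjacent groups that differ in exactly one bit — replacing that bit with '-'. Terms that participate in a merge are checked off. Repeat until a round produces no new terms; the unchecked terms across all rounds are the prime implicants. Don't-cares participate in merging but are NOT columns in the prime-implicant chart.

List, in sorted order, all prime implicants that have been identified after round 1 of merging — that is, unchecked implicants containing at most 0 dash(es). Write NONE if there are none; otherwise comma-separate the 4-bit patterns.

NONE

Round 0: 0000✓ 0010✓ 0100✓ 0101✓ 0110✓ 0111✓ 1000✓ 1010✓ 1011✓ 1101✓ 1110✓
Round 1: -000✓ -010✓ -101 -110✓ 0-00✓ 0-10✓ 00-0✓ 01-0✓ 01-1✓ 010-✓ 011-✓ 1-10✓ 10-0✓ 101-
Round 2: --10 -0-0 0--0 01--
PIs = {--10, -0-0, -101, 0--0, 01--, 101-}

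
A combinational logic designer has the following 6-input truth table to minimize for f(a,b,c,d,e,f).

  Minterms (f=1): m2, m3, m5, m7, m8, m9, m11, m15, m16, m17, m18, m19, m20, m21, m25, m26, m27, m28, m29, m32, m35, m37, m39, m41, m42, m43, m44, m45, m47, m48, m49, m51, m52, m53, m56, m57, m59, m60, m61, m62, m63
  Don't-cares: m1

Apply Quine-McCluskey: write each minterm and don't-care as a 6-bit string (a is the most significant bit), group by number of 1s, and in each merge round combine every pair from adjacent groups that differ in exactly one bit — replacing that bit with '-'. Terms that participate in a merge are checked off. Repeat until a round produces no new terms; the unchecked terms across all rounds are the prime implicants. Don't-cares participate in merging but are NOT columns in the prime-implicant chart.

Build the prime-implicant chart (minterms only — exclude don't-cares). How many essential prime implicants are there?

Round 0: 000001✓ 000010✓ 000011✓ 000101✓ 000111✓ 001000✓ 001001✓ 001011✓ 001111✓ 010000✓ 010001✓ 010010✓ 010011✓ 010100✓ 010101✓ 011001✓ 011010✓ 011011✓ 011100✓ 011101✓ 100000✓ 100011✓ 100101✓ 100111✓ 101001✓ 101010✓ 101011✓ 101100✓ 101101✓ 101111✓ 110000✓ 110001✓ 110011✓ 110100✓ 110101✓ 111000✓ 111001✓ 111011✓ 111100✓ 111101✓ 111110✓ 111111✓
Round 1: -00011✓ -00101✓ -00111✓ -01001✓ -01011✓ -01111✓ -10000✓ -10001✓ -10011✓ -10100✓ -10101✓ -11001✓ -11011✓ -11100✓ -11101✓ 0-0001✓ 0-0010✓ 0-0011✓ 0-0101✓ 0-1001✓ 0-1011✓ 00-001✓ 00-011✓ 00-111✓ 000-01✓ 000-11✓ 0000-1✓ 00001-✓ 0001-1✓ 001-11✓ 0010-1✓ 00100- 01-001✓ 01-010✓ 01-011✓ 01-100✓ 01-101✓ 010-00✓ 010-01✓ 0100-0✓ 0100-1✓ 01000-✓ 01001-✓ 01010-✓ 011-01✓ 0110-1✓ 01101-✓ 01110-✓ 1-0000 1-0011✓ 1-0101✓ 1-1001✓ 1-1011✓ 1-1100✓ 1-1101✓ 1-1111✓ 10-011✓ 10-101✓ 10-111✓ 100-11✓ 1001-1✓ 101-01✓ 101-11✓ 1010-1✓ 10101- 1011-1✓ 10110-✓ 11-000✓ 11-001✓ 11-011✓ 11-100✓ 11-101✓ 110-00✓ 110-01✓ 1100-1✓ 11000-✓ 11010-✓ 111-00✓ 111-01✓ 111-11✓ 1110-1✓ 11100-✓ 1111-0✓ 1111-1✓ 11110-✓ 11111-✓
Round 2: --0011✓ --0101 --1001✓ --1011✓ -0-011✓ -0-111✓ -00-11✓ -001-1 -01-11✓ -010-1✓ -1-001✓ -1-011✓ -1-100✓ -1-101✓ -10-00✓ -10-01✓ -100-1✓ -1000-✓ -1010-✓ -11-01✓ -110-1✓ -1110-✓ 0--001✓ 0--011✓ 0-0-01 0-00-1✓ 0-001- 0-10-1✓ 00--11✓ 00-0-1✓ 000--1 01--01✓ 01-0-1✓ 01-01- 01-10-✓ 010-0-✓ 0100-- 1--011✓ 1--101 1-1-01✓ 1-1-11✓ 1-10-1✓ 1-11-1✓ 1-110- 10--11✓ 10-1-1 101--1✓ 11--00✓ 11--01✓ 11-0-1✓ 11-00-✓ 11-10-✓ 110-0-✓ 111--1✓ 111-0-✓ 1111--
Round 3: ---011 --10-1 -0--11 -1--01 -1-0-1 -1-10- -10-0- 0--0-1 1-1--1 11--0-
PIs = {---011, --0101, --10-1, -0--11, -001-1, -1--01, -1-0-1, -1-10-, -10-0-, 0--0-1, 0-0-01, 0-001-, 000--1, 00100-, 01-01-, 0100--, 1--101, 1-0000, 1-1--1, 1-110-, 10-1-1, 10101-, 11--0-, 1111--}
Coverage chart:
  m2: 0-001- ←essential
  m3: ---011,-0--11,0--0-1,0-001-,000--1
  m5: --0101,-001-1,0-0-01,000--1
  m7: -0--11,-001-1,000--1
  m8: 00100- ←essential
  m9: --10-1,0--0-1,00100-
  m11: ---011,--10-1,-0--11,0--0-1
  m15: -0--11 ←essential
  m16: -10-0-,0100--
  m17: -1--01,-1-0-1,-10-0-,0--0-1,0-0-01,0100--
  m18: 0-001-,01-01-,0100--
  m19: ---011,-1-0-1,0--0-1,0-001-,01-01-,0100--
  m20: -1-10-,-10-0-
  m21: --0101,-1--01,-1-10-,-10-0-,0-0-01
  m25: --10-1,-1--01,-1-0-1,0--0-1
  m26: 01-01- ←essential
  m27: ---011,--10-1,-1-0-1,0--0-1,01-01-
  m28: -1-10- ←essential
  m29: -1--01,-1-10-
  m32: 1-0000 ←essential
  m35: ---011,-0--11
  m37: --0101,-001-1,1--101,10-1-1
  m39: -0--11,-001-1,10-1-1
  m41: --10-1,1-1--1
  m42: 10101- ←essential
  m43: ---011,--10-1,-0--11,1-1--1,10101-
  m44: 1-110- ←essential
  m45: 1--101,1-1--1,1-110-,10-1-1
  m47: -0--11,1-1--1,10-1-1
  m48: -10-0-,1-0000,11--0-
  m49: -1--01,-1-0-1,-10-0-,11--0-
  m51: ---011,-1-0-1
  m52: -1-10-,-10-0-,11--0-
  m53: --0101,-1--01,-1-10-,-10-0-,1--101,11--0-
  m56: 11--0- ←essential
  m57: --10-1,-1--01,-1-0-1,1-1--1,11--0-
  m59: ---011,--10-1,-1-0-1,1-1--1
  m60: -1-10-,1-110-,11--0-,1111--
  m61: -1--01,-1-10-,1--101,1-1--1,1-110-,11--0-,1111--
  m62: 1111-- ←essential
  m63: 1-1--1,1111--
Essential: -0--11, -1-10-, 0-001-, 00100-, 01-01-, 1-0000, 1-110-, 10101-, 11--0-, 1111--

10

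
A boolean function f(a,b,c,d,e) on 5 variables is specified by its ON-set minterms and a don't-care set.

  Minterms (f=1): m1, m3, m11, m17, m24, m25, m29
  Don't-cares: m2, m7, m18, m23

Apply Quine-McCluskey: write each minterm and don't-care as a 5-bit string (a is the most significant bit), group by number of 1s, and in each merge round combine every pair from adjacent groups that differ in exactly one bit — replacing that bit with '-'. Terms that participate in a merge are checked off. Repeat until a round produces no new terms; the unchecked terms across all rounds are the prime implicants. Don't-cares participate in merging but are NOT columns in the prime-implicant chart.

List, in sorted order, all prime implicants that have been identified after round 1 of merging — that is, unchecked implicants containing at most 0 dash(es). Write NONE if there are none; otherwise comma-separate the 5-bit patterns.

NONE

Round 0: 00001✓ 00010✓ 00011✓ 00111✓ 01011✓ 10001✓ 10010✓ 10111✓ 11000✓ 11001✓ 11101✓
Round 1: -0001 -0010 -0111 0-011 00-11 000-1 0001- 1-001 11-01 1100-
PIs = {-0001, -0010, -0111, 0-011, 00-11, 000-1, 0001-, 1-001, 11-01, 1100-}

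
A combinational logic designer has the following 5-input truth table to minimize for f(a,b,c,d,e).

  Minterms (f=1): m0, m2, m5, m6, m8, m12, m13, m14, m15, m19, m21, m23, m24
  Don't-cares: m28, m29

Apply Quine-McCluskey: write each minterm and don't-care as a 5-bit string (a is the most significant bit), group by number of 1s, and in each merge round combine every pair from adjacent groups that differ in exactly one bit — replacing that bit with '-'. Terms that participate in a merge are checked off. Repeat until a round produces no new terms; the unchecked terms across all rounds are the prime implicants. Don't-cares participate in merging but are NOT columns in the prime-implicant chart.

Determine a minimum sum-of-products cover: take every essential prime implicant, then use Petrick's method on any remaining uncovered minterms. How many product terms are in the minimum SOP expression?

[col 0] 00000*, 00010*, 00101*, 00110*, 01000*, 01100*, 01101*, 01110*, 01111*, 10011*, 10101*, 10111*, 11000*, 11100*, 11101*
[col 1] -0101*, -1000*, -1100*, -1101*, 0-000, 0-101*, 0-110, 00-10, 000-0, 01-00*, 011-0*, 011-1*, 0110-*, 0111-*, 1-101*, 10-11, 101-1, 11-00*, 1110-*
[col 2] --101, -1-00, -110-, 011--
Prime implicants: --101, -1-00, -110-, 0-000, 0-110, 00-10, 000-0, 011--, 10-11, 101-1
PI chart (minterm → PIs covering it):
  0 | 0-000,000-0
  2 | 00-10,000-0
  5 | --101  (sole → essential)
  6 | 0-110,00-10
  8 | -1-00,0-000
  12 | -1-00,-110-,011--
  13 | --101,-110-,011--
  14 | 0-110,011--
  15 | 011--  (sole → essential)
  19 | 10-11  (sole → essential)
  21 | --101,101-1
  23 | 10-11,101-1
  24 | -1-00  (sole → essential)
Essential prime implicants: --101, -1-00, 011--, 10-11
Petrick residual → 0-000, 00-10
Minimum SOP uses 6 PIs: cd'e + bd'e' + a'c'd'e' + a'b'de' + a'bc + ab'de

6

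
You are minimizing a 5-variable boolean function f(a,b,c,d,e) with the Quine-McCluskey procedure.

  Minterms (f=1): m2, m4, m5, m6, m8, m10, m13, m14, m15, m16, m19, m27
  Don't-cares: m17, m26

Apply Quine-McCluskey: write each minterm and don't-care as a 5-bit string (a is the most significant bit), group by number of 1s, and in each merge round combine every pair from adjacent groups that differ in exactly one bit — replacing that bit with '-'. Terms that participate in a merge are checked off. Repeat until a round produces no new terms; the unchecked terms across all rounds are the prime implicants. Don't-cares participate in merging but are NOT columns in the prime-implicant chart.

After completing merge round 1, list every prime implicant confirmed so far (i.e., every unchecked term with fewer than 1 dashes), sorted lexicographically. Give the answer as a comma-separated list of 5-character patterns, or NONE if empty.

size-2^0 implicants → 00010(✓)  00100(✓)  00101(✓)  00110(✓)  01000(✓)  01010(✓)  01101(✓)  01110(✓)  01111(✓)  10000(✓)  10001(✓)  10011(✓)  11010(✓)  11011(✓)
size-2^1 implicants → -1010  0-010(✓)  0-101  0-110(✓)  00-10(✓)  001-0  0010-  01-10(✓)  010-0  011-1  0111-  1-011  100-1  1000-  1101-
size-2^2 implicants → 0--10
Unchecked terms (primes): -1010, 0--10, 0-101, 001-0, 0010-, 010-0, 011-1, 0111-, 1-011, 100-1, 1000-, 1101-

NONE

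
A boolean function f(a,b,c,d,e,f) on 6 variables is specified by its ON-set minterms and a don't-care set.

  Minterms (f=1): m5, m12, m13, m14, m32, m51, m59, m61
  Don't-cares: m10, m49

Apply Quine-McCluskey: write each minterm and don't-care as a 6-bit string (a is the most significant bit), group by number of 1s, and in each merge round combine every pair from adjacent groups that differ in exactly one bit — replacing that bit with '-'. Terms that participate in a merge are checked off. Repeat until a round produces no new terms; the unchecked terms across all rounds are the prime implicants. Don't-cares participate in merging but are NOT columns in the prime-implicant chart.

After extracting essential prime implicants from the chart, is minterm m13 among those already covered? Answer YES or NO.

Round 0: 000101✓ 001010✓ 001100✓ 001101✓ 001110✓ 100000 110001✓ 110011✓ 111011✓ 111101
Round 1: 00-101 001-10 0011-0 00110- 11-011 1100-1
PIs = {00-101, 001-10, 0011-0, 00110-, 100000, 11-011, 1100-1, 111101}
Coverage chart:
  m5: 00-101 ←essential
  m12: 0011-0,00110-
  m13: 00-101,00110-
  m14: 001-10,0011-0
  m32: 100000 ←essential
  m51: 11-011,1100-1
  m59: 11-011 ←essential
  m61: 111101 ←essential
Essential: 00-101, 100000, 11-011, 111101

YES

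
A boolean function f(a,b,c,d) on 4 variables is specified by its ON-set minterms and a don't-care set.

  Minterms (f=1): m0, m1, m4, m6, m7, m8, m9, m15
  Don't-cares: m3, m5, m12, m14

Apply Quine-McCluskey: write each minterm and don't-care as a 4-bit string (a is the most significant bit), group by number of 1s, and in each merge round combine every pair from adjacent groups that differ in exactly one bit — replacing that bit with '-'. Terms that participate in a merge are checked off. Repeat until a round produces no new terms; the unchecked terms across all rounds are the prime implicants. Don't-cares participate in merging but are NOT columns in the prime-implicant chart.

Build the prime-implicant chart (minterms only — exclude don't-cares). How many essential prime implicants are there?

Round 0: 0000✓ 0001✓ 0011✓ 0100✓ 0101✓ 0110✓ 0111✓ 1000✓ 1001✓ 1100✓ 1110✓ 1111✓
Round 1: -000✓ -001✓ -100✓ -110✓ -111✓ 0-00✓ 0-01✓ 0-11✓ 00-1✓ 000-✓ 01-0✓ 01-1✓ 010-✓ 011-✓ 1-00✓ 100-✓ 11-0✓ 111-✓
Round 2: --00 -00- -1-0 -11- 0--1 0-0- 01--
PIs = {--00, -00-, -1-0, -11-, 0--1, 0-0-, 01--}
Coverage chart:
  m0: --00,-00-,0-0-
  m1: -00-,0--1,0-0-
  m4: --00,-1-0,0-0-,01--
  m6: -1-0,-11-,01--
  m7: -11-,0--1,01--
  m8: --00,-00-
  m9: -00- ←essential
  m15: -11- ←essential
Essential: -00-, -11-

2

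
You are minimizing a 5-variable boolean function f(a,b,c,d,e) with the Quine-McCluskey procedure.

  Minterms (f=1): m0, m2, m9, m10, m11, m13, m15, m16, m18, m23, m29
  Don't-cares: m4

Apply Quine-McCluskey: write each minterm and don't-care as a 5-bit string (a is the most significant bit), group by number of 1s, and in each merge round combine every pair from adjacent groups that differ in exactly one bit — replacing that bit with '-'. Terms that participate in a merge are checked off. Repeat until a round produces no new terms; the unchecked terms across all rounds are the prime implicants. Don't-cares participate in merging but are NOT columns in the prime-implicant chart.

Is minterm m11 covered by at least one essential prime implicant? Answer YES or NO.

YES

[col 0] 00000*, 00010*, 00100*, 01001*, 01010*, 01011*, 01101*, 01111*, 10000*, 10010*, 10111, 11101*
[col 1] -0000*, -0010*, -1101, 0-010, 00-00, 000-0*, 01-01*, 01-11*, 010-1*, 0101-, 011-1*, 100-0*
[col 2] -00-0, 01--1
Prime implicants: -00-0, -1101, 0-010, 00-00, 01--1, 0101-, 10111
PI chart (minterm → PIs covering it):
  0 | -00-0,00-00
  2 | -00-0,0-010
  9 | 01--1  (sole → essential)
  10 | 0-010,0101-
  11 | 01--1,0101-
  13 | -1101,01--1
  15 | 01--1  (sole → essential)
  16 | -00-0  (sole → essential)
  18 | -00-0  (sole → essential)
  23 | 10111  (sole → essential)
  29 | -1101  (sole → essential)
Essential prime implicants: -00-0, -1101, 01--1, 10111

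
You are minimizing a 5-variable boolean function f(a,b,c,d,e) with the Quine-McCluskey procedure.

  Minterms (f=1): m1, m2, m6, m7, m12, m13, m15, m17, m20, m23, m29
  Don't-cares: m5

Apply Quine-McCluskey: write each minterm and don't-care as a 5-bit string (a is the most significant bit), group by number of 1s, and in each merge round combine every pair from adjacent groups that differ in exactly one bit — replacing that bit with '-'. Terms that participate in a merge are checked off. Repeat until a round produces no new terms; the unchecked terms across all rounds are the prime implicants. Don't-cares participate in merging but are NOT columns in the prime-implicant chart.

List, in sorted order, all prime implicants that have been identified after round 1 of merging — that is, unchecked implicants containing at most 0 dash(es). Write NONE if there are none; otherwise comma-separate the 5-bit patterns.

10100

size-2^0 implicants → 00001(✓)  00010(✓)  00101(✓)  00110(✓)  00111(✓)  01100(✓)  01101(✓)  01111(✓)  10001(✓)  10100  10111(✓)  11101(✓)
size-2^1 implicants → -0001  -0111  -1101  0-101(✓)  0-111(✓)  00-01  00-10  001-1(✓)  0011-  011-1(✓)  0110-
size-2^2 implicants → 0-1-1
Unchecked terms (primes): -0001, -0111, -1101, 0-1-1, 00-01, 00-10, 0011-, 0110-, 10100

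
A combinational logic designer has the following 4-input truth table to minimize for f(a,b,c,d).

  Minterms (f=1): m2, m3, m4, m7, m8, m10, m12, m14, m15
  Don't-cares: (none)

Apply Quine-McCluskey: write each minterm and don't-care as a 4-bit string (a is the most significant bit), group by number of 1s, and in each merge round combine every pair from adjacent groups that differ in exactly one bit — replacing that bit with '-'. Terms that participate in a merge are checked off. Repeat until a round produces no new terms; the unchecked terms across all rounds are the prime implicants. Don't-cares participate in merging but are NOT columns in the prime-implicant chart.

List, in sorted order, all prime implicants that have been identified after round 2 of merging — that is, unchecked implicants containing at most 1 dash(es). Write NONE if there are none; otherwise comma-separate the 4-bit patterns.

-010, -100, -111, 0-11, 001-, 111-

[col 0] 0010*, 0011*, 0100*, 0111*, 1000*, 1010*, 1100*, 1110*, 1111*
[col 1] -010, -100, -111, 0-11, 001-, 1-00*, 1-10*, 10-0*, 11-0*, 111-
[col 2] 1--0
Prime implicants: -010, -100, -111, 0-11, 001-, 1--0, 111-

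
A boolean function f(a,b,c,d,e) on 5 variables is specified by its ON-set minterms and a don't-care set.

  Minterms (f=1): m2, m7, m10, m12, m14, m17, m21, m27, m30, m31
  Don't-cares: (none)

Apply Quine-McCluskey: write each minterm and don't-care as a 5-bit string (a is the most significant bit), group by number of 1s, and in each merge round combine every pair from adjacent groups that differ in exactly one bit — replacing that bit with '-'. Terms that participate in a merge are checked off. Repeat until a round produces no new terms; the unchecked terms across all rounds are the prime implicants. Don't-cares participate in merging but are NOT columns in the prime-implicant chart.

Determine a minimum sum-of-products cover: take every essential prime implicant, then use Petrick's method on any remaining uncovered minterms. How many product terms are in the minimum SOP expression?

6

size-2^0 implicants → 00010(✓)  00111  01010(✓)  01100(✓)  01110(✓)  10001(✓)  10101(✓)  11011(✓)  11110(✓)  11111(✓)
size-2^1 implicants → -1110  0-010  01-10  011-0  10-01  11-11  1111-
Unchecked terms (primes): -1110, 0-010, 00111, 01-10, 011-0, 10-01, 11-11, 1111-
Minterm coverage:
  m2 ⊆ 0-010 [E]
  m7 ⊆ 00111 [E]
  m10 ⊆ 0-010,01-10
  m12 ⊆ 011-0 [E]
  m14 ⊆ -1110,01-10,011-0
  m17 ⊆ 10-01 [E]
  m21 ⊆ 10-01 [E]
  m27 ⊆ 11-11 [E]
  m30 ⊆ -1110,1111-
  m31 ⊆ 11-11,1111-
E = {0-010, 00111, 011-0, 10-01, 11-11}
Petrick residual → -1110
Cover = bcde' + a'c'de' + a'b'cde + a'bce' + ab'd'e + abde  |cover|=6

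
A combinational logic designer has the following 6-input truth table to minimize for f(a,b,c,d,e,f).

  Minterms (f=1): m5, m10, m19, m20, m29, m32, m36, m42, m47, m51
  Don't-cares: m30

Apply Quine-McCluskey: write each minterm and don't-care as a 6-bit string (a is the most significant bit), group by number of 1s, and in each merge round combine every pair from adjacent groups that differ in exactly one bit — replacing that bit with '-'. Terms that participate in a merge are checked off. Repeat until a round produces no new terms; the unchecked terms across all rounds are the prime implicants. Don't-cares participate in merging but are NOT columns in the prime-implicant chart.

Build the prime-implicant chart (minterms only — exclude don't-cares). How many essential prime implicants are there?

size-2^0 implicants → 000101  001010(✓)  010011(✓)  010100  011101  011110  100000(✓)  100100(✓)  101010(✓)  101111  110011(✓)
size-2^1 implicants → -01010  -10011  100-00
Unchecked terms (primes): -01010, -10011, 000101, 010100, 011101, 011110, 100-00, 101111
Minterm coverage:
  m5 ⊆ 000101 [E]
  m10 ⊆ -01010 [E]
  m19 ⊆ -10011 [E]
  m20 ⊆ 010100 [E]
  m29 ⊆ 011101 [E]
  m32 ⊆ 100-00 [E]
  m36 ⊆ 100-00 [E]
  m42 ⊆ -01010 [E]
  m47 ⊆ 101111 [E]
  m51 ⊆ -10011 [E]
E = {-01010, -10011, 000101, 010100, 011101, 100-00, 101111}

7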